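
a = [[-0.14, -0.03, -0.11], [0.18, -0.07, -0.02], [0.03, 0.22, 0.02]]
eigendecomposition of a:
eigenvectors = [[0.56+0.00j,(-0.33+0.23j),-0.33-0.23j], [-0.64+0.00j,(0.01+0.5j),0.01-0.50j], [0.53+0.00j,0.77+0.00j,0.77-0.00j]]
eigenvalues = [(-0.21+0j), (0.01+0.15j), (0.01-0.15j)]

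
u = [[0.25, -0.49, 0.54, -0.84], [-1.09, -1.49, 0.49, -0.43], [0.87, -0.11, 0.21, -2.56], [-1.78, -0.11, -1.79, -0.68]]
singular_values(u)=[2.91, 2.73, 1.85, 0.0]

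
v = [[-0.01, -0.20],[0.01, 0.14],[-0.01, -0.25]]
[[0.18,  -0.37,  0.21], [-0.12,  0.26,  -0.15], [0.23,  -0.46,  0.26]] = v @ [[1.06, 0.36, -1.82], [-0.96, 1.81, -0.97]]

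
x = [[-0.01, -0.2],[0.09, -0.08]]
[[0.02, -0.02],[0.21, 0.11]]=x @ [[2.18, 1.27], [-0.22, 0.05]]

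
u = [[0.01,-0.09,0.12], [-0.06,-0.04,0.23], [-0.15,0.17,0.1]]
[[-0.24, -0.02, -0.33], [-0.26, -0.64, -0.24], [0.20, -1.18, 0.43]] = u@ [[-2.34,  3.19,  0.31], [0.11,  -2.68,  3.08], [-1.74,  -2.43,  -0.43]]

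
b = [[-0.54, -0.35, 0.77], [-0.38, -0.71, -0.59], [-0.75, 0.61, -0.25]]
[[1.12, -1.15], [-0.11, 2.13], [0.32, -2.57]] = b @ [[-0.8, 1.74], [-0.12, -2.69], [0.84, -1.49]]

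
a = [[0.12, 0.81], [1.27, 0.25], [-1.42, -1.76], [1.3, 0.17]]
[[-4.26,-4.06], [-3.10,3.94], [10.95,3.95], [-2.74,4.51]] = a @ [[-1.45, 4.21],[-5.05, -5.64]]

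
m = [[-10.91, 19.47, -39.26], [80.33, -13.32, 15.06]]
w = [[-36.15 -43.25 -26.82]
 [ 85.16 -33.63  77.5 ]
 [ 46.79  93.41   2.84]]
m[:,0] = [-10.91, 80.33]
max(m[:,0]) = 80.33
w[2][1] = 93.41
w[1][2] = 77.5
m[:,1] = [19.47, -13.32]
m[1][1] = -13.32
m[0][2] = -39.26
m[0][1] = 19.47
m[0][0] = -10.91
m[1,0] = 80.33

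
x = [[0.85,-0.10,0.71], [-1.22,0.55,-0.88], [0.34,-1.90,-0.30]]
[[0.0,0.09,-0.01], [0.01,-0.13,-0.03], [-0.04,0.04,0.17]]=x @ [[-0.05, 0.06, -0.01], [-0.0, -0.02, -0.09], [0.06, 0.05, -0.01]]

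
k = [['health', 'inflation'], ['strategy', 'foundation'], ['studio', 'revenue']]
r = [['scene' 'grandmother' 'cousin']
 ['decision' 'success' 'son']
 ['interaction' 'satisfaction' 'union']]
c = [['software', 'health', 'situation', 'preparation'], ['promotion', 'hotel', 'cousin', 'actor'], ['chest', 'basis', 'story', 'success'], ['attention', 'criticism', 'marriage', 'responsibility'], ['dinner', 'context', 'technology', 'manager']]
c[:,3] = ['preparation', 'actor', 'success', 'responsibility', 'manager']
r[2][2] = 'union'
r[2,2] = 'union'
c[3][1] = 'criticism'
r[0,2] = 'cousin'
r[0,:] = ['scene', 'grandmother', 'cousin']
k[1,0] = 'strategy'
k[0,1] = 'inflation'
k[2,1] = 'revenue'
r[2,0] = 'interaction'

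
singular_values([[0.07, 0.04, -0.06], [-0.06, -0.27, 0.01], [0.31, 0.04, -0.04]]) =[0.36, 0.24, 0.05]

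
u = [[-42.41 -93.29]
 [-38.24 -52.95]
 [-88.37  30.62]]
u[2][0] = -88.37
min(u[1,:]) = -52.95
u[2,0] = -88.37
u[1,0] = -38.24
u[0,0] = -42.41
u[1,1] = -52.95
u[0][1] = -93.29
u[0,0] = -42.41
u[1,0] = -38.24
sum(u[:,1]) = -115.62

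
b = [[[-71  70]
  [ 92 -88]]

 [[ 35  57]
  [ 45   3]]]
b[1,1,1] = 3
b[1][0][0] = 35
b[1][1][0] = 45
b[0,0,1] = 70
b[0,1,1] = -88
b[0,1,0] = 92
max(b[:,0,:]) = 70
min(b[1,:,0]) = 35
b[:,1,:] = [[92, -88], [45, 3]]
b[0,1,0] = 92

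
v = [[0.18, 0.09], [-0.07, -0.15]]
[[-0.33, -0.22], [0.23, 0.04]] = v@[[-1.38, -1.42],[-0.87, 0.38]]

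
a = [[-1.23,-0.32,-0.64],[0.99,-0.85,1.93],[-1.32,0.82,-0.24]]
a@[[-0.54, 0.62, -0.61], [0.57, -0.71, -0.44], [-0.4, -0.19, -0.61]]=[[0.74, -0.41, 1.28], [-1.79, 0.85, -1.41], [1.28, -1.35, 0.59]]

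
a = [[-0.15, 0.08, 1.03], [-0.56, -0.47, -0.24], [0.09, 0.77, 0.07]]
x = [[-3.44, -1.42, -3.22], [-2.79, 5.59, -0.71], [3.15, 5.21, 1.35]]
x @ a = [[1.02,-2.09,-3.43], [-2.78,-3.4,-4.26], [-3.27,-1.16,2.09]]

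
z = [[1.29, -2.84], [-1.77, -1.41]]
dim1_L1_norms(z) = [4.13, 3.18]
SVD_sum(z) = [[0.63,  -2.98], [0.21,  -0.99]] + [[0.66, 0.14], [-1.98, -0.42]]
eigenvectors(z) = [[0.91, 0.58], [-0.41, 0.81]]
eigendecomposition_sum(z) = [[1.94, -1.39], [-0.86, 0.62]] + [[-0.65,-1.45], [-0.91,-2.03]]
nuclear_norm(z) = 5.34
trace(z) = -0.12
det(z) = -6.85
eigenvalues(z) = [2.56, -2.68]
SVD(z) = [[0.95, 0.32], [0.32, -0.95]] @ diag([3.209594321374686, 2.1328863758295626]) @ [[0.21, -0.98], [0.98, 0.21]]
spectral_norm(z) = 3.21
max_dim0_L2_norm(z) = 3.17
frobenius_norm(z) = 3.85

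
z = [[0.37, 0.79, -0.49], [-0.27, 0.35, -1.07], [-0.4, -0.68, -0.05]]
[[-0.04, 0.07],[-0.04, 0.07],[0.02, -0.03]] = z @ [[-0.05, 0.10],  [0.00, -0.01],  [0.05, -0.09]]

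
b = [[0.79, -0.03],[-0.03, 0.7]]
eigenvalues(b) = [0.8, 0.69]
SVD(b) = [[-0.96, 0.29], [0.29, 0.96]] @ diag([0.7990832691319599, 0.6909167308680401]) @ [[-0.96, 0.29], [0.29, 0.96]]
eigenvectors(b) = [[0.96, 0.29],[-0.29, 0.96]]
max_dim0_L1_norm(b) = 0.82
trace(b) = 1.49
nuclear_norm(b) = 1.49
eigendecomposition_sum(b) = [[0.73, -0.22], [-0.22, 0.07]] + [[0.06,0.19], [0.19,0.63]]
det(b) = 0.55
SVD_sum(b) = [[0.73, -0.22],[-0.22, 0.07]] + [[0.06,  0.19], [0.19,  0.63]]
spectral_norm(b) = 0.80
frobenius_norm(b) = 1.06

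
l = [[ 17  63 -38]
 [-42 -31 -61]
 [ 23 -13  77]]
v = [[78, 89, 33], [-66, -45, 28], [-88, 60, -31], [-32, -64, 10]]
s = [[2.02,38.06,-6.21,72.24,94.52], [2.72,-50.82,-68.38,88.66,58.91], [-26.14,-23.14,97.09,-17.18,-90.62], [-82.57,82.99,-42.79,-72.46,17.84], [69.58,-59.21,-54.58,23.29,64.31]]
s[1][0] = 2.72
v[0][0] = 78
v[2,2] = -31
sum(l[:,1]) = 19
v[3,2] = 10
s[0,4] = 94.52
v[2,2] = -31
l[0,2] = -38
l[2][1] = -13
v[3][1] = -64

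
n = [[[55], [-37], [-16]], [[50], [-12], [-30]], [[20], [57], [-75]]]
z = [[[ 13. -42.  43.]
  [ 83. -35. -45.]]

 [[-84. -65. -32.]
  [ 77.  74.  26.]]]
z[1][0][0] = -84.0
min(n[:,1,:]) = -37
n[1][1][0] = -12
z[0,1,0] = 83.0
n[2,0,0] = 20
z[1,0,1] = -65.0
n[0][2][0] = -16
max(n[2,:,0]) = 57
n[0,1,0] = -37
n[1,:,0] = [50, -12, -30]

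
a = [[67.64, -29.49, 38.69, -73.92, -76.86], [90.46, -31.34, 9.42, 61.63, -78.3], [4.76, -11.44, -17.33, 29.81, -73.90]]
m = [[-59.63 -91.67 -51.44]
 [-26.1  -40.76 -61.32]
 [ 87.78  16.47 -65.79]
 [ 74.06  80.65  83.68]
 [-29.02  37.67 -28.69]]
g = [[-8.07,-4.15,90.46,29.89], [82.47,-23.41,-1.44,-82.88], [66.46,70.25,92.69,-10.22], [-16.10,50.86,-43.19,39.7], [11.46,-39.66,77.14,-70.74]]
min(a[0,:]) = -76.86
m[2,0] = 87.78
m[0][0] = -59.63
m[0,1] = -91.67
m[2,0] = 87.78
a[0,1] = -29.49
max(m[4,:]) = 37.67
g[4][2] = 77.14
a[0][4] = -76.86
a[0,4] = -76.86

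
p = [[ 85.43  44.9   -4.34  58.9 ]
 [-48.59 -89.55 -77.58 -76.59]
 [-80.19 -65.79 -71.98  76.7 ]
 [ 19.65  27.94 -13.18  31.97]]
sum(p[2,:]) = -141.26000000000005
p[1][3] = -76.59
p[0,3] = 58.9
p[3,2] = -13.18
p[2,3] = 76.7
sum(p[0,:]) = 184.89000000000001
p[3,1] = 27.94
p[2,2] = -71.98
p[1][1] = -89.55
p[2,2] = -71.98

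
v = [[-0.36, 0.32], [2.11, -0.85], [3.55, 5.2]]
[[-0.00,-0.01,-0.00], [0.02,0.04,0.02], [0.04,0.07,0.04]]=v@[[0.01, 0.02, 0.01], [-0.0, -0.0, -0.00]]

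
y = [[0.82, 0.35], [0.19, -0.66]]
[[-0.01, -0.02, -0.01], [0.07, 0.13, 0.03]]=y @ [[0.03, 0.05, 0.01], [-0.09, -0.18, -0.04]]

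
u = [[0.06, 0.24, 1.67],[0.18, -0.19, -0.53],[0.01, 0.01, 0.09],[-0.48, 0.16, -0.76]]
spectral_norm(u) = 1.93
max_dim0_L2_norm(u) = 1.91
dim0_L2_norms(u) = [0.52, 0.35, 1.91]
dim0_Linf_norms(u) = [0.48, 0.24, 1.67]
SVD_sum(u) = [[0.17, 0.17, 1.67],[-0.05, -0.05, -0.52],[0.01, 0.01, 0.09],[-0.08, -0.08, -0.78]] + [[-0.11, 0.07, 0.0], [0.23, -0.14, -0.01], [0.0, -0.0, -0.00], [-0.40, 0.24, 0.02]] + [[0.00, 0.0, -0.0],[0.0, 0.00, -0.0],[0.00, 0.0, -0.00],[0.0, 0.00, -0.00]]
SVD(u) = [[-0.87, 0.24, -0.4], [0.27, -0.49, -0.8], [-0.05, -0.0, -0.29], [0.41, 0.84, -0.35]] @ diag([1.932125585478031, 0.555229243368707, 0.003348021712921677]) @ [[-0.10, -0.10, -0.99], [-0.86, 0.51, 0.04], [-0.50, -0.85, 0.14]]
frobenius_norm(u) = 2.01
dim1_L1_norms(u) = [1.97, 0.9, 0.11, 1.4]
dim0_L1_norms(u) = [0.73, 0.6, 3.05]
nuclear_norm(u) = 2.49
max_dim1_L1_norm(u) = 1.97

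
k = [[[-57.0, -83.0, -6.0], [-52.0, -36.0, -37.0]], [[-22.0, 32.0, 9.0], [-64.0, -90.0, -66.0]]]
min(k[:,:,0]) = -64.0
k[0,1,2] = -37.0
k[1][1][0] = -64.0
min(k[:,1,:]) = -90.0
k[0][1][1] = -36.0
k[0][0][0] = -57.0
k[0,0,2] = -6.0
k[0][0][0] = -57.0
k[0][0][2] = -6.0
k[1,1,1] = -90.0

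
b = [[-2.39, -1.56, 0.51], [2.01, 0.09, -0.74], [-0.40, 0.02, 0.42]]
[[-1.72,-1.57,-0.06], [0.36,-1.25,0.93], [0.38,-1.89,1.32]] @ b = [[0.98, 2.54, 0.26], [-3.74, -0.66, 1.5], [-5.24, -0.74, 2.15]]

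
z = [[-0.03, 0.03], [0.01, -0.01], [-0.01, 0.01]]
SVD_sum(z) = [[-0.03, 0.03],[0.01, -0.01],[-0.01, 0.01]] + [[-0.00, -0.00], [-0.00, -0.00], [0.00, 0.00]]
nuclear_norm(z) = 0.05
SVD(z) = [[-0.9, -0.43], [0.3, -0.64], [-0.30, 0.64]] @ diag([0.046904157598234276, 3.1801917164315137e-18]) @ [[0.71,-0.71], [0.71,0.71]]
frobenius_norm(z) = 0.05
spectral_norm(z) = 0.05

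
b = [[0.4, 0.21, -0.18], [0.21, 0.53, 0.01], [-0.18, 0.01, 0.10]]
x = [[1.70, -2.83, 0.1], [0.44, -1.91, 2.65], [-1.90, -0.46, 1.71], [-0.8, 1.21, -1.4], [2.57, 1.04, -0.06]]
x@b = [[0.07, -1.14, -0.32],[-0.7, -0.89, 0.17],[-1.16, -0.63, 0.51],[0.19, 0.46, 0.02],[1.26, 1.09, -0.46]]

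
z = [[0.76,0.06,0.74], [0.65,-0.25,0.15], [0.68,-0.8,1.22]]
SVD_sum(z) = [[0.56, -0.35, 0.7], [0.34, -0.21, 0.42], [0.92, -0.57, 1.15]] + [[0.28, 0.28, -0.09], [0.18, 0.17, -0.06], [-0.24, -0.23, 0.08]] + [[-0.08, 0.13, 0.13], [0.14, -0.21, -0.22], [0.00, -0.00, -0.0]]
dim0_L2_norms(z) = [1.21, 0.84, 1.43]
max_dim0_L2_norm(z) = 1.43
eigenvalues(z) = [-0.45, 1.54, 0.64]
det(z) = -0.44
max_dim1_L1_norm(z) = 2.7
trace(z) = 1.73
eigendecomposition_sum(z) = [[-0.09,  0.14,  0.03], [0.2,  -0.31,  -0.06], [0.14,  -0.21,  -0.04]] + [[0.59, -0.5, 1.15], [0.27, -0.22, 0.52], [0.6, -0.50, 1.17]] + [[0.26, 0.41, -0.44], [0.18, 0.29, -0.30], [-0.06, -0.09, 0.1]]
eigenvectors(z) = [[0.36, -0.67, -0.81], [-0.78, -0.3, -0.56], [-0.52, -0.68, 0.18]]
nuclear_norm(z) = 2.91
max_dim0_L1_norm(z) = 2.11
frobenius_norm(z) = 2.06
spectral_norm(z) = 1.93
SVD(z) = [[-0.50, -0.69, -0.52],  [-0.30, -0.43, 0.85],  [-0.81, 0.58, 0.0]] @ diag([1.9316520426533064, 0.5869142832707409, 0.38903985683487496]) @ [[-0.58, 0.36, -0.73],  [-0.70, -0.68, 0.22],  [0.41, -0.64, -0.65]]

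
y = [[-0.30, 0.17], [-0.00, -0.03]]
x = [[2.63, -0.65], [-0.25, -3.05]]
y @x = [[-0.83, -0.32], [0.01, 0.09]]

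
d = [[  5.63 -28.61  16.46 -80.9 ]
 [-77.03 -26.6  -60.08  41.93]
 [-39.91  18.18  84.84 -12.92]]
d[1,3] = 41.93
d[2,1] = 18.18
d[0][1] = -28.61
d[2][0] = -39.91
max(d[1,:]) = 41.93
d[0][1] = -28.61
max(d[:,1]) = 18.18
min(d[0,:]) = -80.9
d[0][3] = -80.9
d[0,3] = -80.9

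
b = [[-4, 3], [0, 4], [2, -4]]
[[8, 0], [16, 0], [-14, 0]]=b @ [[1, 0], [4, 0]]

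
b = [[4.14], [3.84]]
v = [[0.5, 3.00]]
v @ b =[[13.59]]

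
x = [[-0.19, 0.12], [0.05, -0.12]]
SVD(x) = [[-0.89,  0.46], [0.46,  0.89]] @ diag([0.25082636737495817, 0.06697860426645587]) @ [[0.76, -0.65],[-0.65, -0.76]]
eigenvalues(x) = [-0.24, -0.07]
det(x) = 0.02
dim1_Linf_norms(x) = [0.19, 0.12]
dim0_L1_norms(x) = [0.24, 0.24]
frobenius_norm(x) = 0.26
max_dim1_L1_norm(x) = 0.31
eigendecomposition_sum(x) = [[-0.17, 0.17],[0.07, -0.07]] + [[-0.02, -0.05], [-0.02, -0.05]]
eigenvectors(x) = [[-0.92, -0.71], [0.38, -0.71]]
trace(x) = -0.31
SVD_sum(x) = [[-0.17,0.14], [0.09,-0.07]] + [[-0.02, -0.02], [-0.04, -0.05]]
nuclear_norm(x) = 0.32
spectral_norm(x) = 0.25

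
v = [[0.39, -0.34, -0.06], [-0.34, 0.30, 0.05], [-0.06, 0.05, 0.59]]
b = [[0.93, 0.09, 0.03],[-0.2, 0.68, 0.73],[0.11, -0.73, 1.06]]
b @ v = [[0.33, -0.29, -0.03], [-0.35, 0.31, 0.48], [0.23, -0.20, 0.58]]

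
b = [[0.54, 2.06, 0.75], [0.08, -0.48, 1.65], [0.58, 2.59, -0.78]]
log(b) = [[(-1.87+2.3j), (2.13-2.53j), (2.41-1.74j)], [0.67-0.39j, (0.26+1.96j), -0.73-0.81j], [(0.26-0.54j), (-0.41-1.64j), 0.58+2.02j]]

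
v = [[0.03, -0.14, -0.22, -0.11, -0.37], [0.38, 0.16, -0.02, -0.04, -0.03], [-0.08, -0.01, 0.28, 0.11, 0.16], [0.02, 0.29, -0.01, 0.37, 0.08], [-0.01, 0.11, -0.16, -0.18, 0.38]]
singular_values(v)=[0.65, 0.48, 0.47, 0.3, 0.0]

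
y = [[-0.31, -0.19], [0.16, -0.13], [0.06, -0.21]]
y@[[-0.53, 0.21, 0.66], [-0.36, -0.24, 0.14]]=[[0.23, -0.02, -0.23], [-0.04, 0.06, 0.09], [0.04, 0.06, 0.01]]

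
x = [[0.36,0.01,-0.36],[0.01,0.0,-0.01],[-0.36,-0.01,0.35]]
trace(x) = 0.71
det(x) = 0.00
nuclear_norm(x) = 0.72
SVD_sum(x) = [[0.36, 0.01, -0.36], [0.01, 0.00, -0.01], [-0.36, -0.01, 0.35]] + [[-0.0, -0.0, -0.00],[-0.00, -0.0, -0.0],[-0.0, -0.0, -0.0]] + [[-0.00, 0.00, -0.0], [0.0, -0.00, 0.0], [-0.00, 0.0, -0.00]]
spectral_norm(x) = 0.72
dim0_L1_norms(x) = [0.73, 0.02, 0.72]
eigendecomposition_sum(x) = [[0.36, 0.01, -0.36], [0.01, 0.0, -0.01], [-0.36, -0.01, 0.35]] + [[-0.0, -0.0, -0.00], [-0.00, -0.00, -0.0], [-0.00, -0.0, -0.00]] + [[-0.00, 0.00, -0.0],[0.00, -0.00, 0.0],[-0.00, 0.0, -0.00]]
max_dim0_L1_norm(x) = 0.73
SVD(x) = [[-0.71, -0.7, 0.03], [-0.02, -0.02, -1.0], [0.70, -0.71, 0.0]] @ diag([0.7153143044438594, 0.005036746949660667, 0.0002775574941987782]) @ [[-0.71, -0.02, 0.70],[0.7, 0.02, 0.71],[-0.03, 1.0, -0.00]]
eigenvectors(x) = [[0.71, 0.7, -0.03],  [0.02, 0.02, 1.0],  [-0.70, 0.71, -0.00]]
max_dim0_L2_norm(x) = 0.51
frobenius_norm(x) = 0.72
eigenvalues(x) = [0.72, -0.01, -0.0]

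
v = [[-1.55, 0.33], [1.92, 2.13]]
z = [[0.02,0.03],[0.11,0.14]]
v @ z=[[0.01, -0.00], [0.27, 0.36]]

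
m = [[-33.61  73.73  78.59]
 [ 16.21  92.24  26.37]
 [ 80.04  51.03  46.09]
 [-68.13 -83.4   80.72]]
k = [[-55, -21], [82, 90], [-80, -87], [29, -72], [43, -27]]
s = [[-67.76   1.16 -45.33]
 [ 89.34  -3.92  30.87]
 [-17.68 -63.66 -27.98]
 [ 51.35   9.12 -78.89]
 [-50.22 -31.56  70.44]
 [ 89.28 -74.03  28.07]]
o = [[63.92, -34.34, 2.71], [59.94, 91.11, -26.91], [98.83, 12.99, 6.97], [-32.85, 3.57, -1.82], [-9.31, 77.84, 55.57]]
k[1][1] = 90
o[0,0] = 63.92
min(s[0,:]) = -67.76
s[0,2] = -45.33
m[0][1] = 73.73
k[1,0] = 82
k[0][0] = -55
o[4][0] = -9.31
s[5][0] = 89.28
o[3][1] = 3.57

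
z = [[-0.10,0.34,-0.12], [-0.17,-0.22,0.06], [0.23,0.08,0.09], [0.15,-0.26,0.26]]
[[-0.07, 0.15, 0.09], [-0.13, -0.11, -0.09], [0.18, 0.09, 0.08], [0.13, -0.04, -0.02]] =z @ [[0.74, 0.03, 0.09], [0.03, 0.59, 0.40], [0.09, 0.40, 0.28]]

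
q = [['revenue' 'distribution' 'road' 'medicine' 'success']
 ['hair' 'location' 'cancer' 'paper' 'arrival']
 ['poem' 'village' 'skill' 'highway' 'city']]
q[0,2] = 'road'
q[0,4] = 'success'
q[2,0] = 'poem'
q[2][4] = 'city'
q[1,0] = 'hair'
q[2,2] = 'skill'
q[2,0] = 'poem'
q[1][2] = 'cancer'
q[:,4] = ['success', 'arrival', 'city']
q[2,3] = 'highway'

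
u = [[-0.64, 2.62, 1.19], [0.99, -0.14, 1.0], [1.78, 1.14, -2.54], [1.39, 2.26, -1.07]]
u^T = [[-0.64, 0.99, 1.78, 1.39], [2.62, -0.14, 1.14, 2.26], [1.19, 1.00, -2.54, -1.07]]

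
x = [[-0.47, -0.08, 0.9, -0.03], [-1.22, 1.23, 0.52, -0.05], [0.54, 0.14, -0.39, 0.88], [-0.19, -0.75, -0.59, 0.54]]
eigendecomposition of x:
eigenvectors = [[-0.68+0.00j, 0.15+0.00j, -0.12-0.36j, (-0.12+0.36j)], [(-0.45+0j), (-0.8+0j), -0.03-0.26j, -0.03+0.26j], [0.57+0.00j, (0.25+0j), 0.21-0.49j, (0.21+0.49j)], [-0.07+0.00j, (0.53+0j), (0.71+0j), 0.71-0.00j]]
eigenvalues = [(-1.27+0j), (1.33+0j), (0.42+0.78j), (0.42-0.78j)]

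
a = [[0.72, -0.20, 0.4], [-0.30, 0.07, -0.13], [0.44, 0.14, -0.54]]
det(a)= 0.001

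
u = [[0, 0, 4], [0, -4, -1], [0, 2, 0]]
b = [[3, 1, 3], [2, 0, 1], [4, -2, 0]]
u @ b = [[16, -8, 0], [-12, 2, -4], [4, 0, 2]]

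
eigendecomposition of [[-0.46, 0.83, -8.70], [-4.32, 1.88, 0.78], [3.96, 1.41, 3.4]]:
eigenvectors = [[0.72+0.00j, (0.72-0j), (-0.32+0j)], [0.05+0.52j, (0.05-0.52j), 0.92+0.00j], [(-0.09-0.45j), -0.09+0.45j, 0.23+0.00j]]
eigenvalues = [(0.63+6j), (0.63-6j), (3.57+0j)]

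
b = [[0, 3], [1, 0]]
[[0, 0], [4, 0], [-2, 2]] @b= [[0, 0], [0, 12], [2, -6]]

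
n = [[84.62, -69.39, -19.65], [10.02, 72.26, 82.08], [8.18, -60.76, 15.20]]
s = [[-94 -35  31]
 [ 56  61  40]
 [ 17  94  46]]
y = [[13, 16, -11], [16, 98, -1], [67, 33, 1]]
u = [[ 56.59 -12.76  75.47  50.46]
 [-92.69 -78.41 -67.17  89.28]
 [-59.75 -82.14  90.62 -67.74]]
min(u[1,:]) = -92.69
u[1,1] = -78.41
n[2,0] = 8.18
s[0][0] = -94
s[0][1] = -35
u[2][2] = 90.62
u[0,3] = 50.46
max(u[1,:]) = 89.28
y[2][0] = 67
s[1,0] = 56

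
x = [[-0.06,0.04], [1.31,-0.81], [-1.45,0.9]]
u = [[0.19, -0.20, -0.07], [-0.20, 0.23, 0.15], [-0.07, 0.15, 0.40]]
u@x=[[-0.17, 0.11],  [0.1, -0.06],  [-0.38, 0.24]]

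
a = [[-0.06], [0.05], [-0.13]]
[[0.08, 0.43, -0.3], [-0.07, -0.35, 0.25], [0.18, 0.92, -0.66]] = a @ [[-1.41, -7.09, 5.08]]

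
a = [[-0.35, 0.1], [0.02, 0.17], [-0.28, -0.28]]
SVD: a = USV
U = [[-0.59,-0.75], [0.19,-0.47], [-0.78,0.46]]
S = [0.47, 0.31]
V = [[0.91, 0.41], [0.41, -0.91]]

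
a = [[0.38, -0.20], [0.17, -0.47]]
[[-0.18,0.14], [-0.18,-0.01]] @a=[[-0.04, -0.03], [-0.07, 0.04]]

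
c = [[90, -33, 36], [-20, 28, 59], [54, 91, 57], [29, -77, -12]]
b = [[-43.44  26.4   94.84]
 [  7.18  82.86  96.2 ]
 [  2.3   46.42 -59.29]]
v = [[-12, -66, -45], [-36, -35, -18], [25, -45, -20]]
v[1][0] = -36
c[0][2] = 36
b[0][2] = 94.84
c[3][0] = 29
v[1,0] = -36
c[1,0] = -20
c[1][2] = 59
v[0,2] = -45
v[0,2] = -45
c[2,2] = 57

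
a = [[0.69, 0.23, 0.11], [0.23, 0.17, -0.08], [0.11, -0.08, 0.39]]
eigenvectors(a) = [[0.93,0.37,-0.07], [0.32,-0.87,-0.37], [0.19,-0.32,0.93]]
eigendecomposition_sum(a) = [[0.68, 0.23, 0.14], [0.23, 0.08, 0.05], [0.14, 0.05, 0.03]] + [[0.01, -0.01, -0.01], [-0.01, 0.03, 0.01], [-0.01, 0.01, 0.00]] + [[0.0, 0.01, -0.02], [0.01, 0.06, -0.14], [-0.02, -0.14, 0.36]]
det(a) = 0.01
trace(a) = 1.25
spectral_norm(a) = 0.79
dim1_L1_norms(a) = [1.03, 0.48, 0.58]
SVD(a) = [[-0.93, 0.07, 0.37], [-0.32, 0.37, -0.87], [-0.19, -0.93, -0.32]] @ diag([0.7916190235833019, 0.4138290022440947, 0.044551974172603155]) @ [[-0.93, -0.32, -0.19], [0.07, 0.37, -0.93], [0.37, -0.87, -0.32]]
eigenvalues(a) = [0.79, 0.04, 0.41]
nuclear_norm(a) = 1.25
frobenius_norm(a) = 0.89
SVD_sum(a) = [[0.68, 0.23, 0.14], [0.23, 0.08, 0.05], [0.14, 0.05, 0.03]] + [[0.0, 0.01, -0.02], [0.01, 0.06, -0.14], [-0.02, -0.14, 0.36]] + [[0.01, -0.01, -0.01], [-0.01, 0.03, 0.01], [-0.01, 0.01, 0.00]]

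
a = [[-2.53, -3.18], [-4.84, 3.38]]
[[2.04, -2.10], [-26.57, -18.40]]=a @ [[3.24, 2.74], [-3.22, -1.52]]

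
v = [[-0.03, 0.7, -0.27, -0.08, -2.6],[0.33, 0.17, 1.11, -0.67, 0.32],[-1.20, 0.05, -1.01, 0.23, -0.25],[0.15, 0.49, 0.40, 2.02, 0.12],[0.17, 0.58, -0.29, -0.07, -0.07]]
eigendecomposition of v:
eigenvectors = [[-0.51+0.00j,0.72+0.00j,0.72-0.00j,-0.47+0.00j,(0.02+0j)], [0.47+0.00j,0.32+0.11j,0.32-0.11j,0.71+0.00j,(-0.34+0j)], [(-0.69+0j),(-0.34+0.38j),-0.34-0.38j,0.24+0.00j,(0.07+0j)], [(0.04+0j),(-0.01-0.1j),-0.01+0.10j,(-0.34+0j),0.92+0.00j], [-0.20+0.00j,0.05-0.33j,0.05+0.33j,0.33+0.00j,-0.15+0.00j]]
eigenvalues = [(-2.02+0j), (0.22+1.18j), (0.22-1.18j), (0.8+0j), (1.85+0j)]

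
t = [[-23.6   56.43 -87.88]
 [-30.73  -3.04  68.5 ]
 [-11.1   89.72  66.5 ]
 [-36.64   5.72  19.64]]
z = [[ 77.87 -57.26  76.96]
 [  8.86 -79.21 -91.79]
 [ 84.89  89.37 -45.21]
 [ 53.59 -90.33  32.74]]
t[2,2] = 66.5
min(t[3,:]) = -36.64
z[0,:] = [77.87, -57.26, 76.96]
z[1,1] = -79.21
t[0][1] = 56.43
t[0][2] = -87.88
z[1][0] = 8.86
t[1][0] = -30.73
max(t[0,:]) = 56.43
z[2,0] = 84.89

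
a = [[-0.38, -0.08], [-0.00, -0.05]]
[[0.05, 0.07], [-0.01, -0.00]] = a @ [[-0.18, -0.20], [0.29, 0.09]]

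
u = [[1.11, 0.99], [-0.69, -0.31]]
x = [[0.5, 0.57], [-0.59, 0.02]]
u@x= [[-0.03, 0.65], [-0.16, -0.4]]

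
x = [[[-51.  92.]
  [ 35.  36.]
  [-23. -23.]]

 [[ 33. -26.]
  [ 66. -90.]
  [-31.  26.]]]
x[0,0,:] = [-51.0, 92.0]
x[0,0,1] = 92.0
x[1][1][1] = -90.0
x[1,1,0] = 66.0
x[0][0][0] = -51.0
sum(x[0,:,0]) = -39.0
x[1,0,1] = -26.0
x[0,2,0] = -23.0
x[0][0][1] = 92.0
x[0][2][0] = -23.0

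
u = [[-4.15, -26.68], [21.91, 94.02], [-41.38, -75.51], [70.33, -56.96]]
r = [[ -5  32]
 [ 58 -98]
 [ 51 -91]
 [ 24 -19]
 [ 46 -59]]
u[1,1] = 94.02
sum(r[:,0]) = 174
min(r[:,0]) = -5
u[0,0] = -4.15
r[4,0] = 46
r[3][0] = 24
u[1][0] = 21.91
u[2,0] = -41.38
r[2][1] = -91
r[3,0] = 24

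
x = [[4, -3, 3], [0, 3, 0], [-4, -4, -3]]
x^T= [[4, 0, -4], [-3, 3, -4], [3, 0, -3]]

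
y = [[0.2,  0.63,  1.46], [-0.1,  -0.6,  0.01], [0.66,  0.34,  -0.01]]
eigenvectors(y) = [[-0.85,0.71,-0.25], [0.05,0.28,0.93], [-0.52,-0.65,-0.27]]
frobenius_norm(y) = 1.87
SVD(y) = [[-0.97, 0.24, -0.06], [0.18, 0.51, -0.84], [-0.17, -0.82, -0.54]] @ diag([1.6427041429938891, 0.7890532902754277, 0.41087468125480375]) @ [[-0.20,-0.47,-0.86], [-0.69,-0.55,0.46], [-0.69,0.69,-0.22]]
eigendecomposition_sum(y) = [[0.58, 0.39, 0.81], [-0.03, -0.02, -0.05], [0.35, 0.24, 0.49]] + [[-0.36, 0.08, 0.61], [-0.14, 0.03, 0.23], [0.33, -0.07, -0.55]] + [[-0.02, 0.16, 0.05], [0.07, -0.61, -0.18], [-0.02, 0.18, 0.05]]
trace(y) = -0.41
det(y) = 0.53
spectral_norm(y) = 1.64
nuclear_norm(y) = 2.84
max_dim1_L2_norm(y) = 1.6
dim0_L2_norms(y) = [0.7, 0.93, 1.46]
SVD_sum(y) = [[0.32, 0.75, 1.37], [-0.06, -0.14, -0.25], [0.06, 0.13, 0.24]] + [[-0.13, -0.11, 0.09], [-0.28, -0.22, 0.19], [0.45, 0.36, -0.3]] + [[0.02, -0.02, 0.01], [0.24, -0.24, 0.08], [0.15, -0.15, 0.05]]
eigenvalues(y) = [1.05, -0.88, -0.58]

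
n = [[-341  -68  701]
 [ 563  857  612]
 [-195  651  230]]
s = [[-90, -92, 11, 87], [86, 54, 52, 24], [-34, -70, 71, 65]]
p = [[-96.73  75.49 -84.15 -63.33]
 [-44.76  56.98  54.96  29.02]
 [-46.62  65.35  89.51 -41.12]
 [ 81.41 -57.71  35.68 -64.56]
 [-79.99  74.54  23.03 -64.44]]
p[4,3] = -64.44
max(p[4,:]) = 74.54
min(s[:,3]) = 24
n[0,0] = -341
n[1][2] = 612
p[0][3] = -63.33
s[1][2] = 52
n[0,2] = 701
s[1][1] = 54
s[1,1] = 54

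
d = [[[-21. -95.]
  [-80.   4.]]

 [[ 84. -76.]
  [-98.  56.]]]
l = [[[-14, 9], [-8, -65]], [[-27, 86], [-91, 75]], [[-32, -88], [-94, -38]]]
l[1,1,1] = 75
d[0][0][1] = -95.0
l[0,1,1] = -65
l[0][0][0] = -14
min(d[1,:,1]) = -76.0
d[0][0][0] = -21.0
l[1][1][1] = 75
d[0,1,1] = 4.0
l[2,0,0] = -32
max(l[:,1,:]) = 75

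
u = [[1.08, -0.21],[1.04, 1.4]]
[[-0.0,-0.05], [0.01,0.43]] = u @ [[0.00, 0.01],  [0.01, 0.3]]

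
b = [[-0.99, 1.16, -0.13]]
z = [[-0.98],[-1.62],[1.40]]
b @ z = [[-1.09]]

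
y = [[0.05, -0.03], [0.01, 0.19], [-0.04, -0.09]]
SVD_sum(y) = [[-0.0, -0.02], [0.02, 0.19], [-0.01, -0.09]] + [[0.05,-0.01], [-0.01,0.00], [-0.03,0.00]]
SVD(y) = [[0.12,0.85], [-0.89,-0.14], [0.44,-0.5]] @ diag([0.21327804913946144, 0.061745232652128515]) @ [[-0.10,  -1.0],[1.00,  -0.1]]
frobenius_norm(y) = 0.22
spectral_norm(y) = 0.21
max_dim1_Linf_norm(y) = 0.19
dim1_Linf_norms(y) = [0.05, 0.19, 0.09]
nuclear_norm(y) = 0.28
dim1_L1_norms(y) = [0.08, 0.2, 0.13]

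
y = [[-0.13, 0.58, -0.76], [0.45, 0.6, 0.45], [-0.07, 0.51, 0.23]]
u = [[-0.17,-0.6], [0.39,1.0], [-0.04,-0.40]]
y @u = [[0.28, 0.96], [0.14, 0.15], [0.2, 0.46]]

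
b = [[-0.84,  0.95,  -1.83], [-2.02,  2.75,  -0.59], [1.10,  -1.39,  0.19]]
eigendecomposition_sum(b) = [[-2.29+0.00j, (3.53-0j), (1.61+0j)],[(-3.07+0j), 4.73-0.00j, (2.16+0j)],[1.33+0.00j, (-2.05+0j), -0.94+0.00j]] + [[(0.72+0.28j), -1.29+0.18j, -1.72+0.90j],[(0.52+0.27j), -0.99+0.03j, -1.37+0.54j],[(-0.12-0.2j), 0.33+0.19j, (0.56+0.11j)]] + [[(0.72-0.28j), (-1.29-0.18j), -1.72-0.90j], [0.52-0.27j, -0.99-0.03j, -1.37-0.54j], [-0.12+0.20j, 0.33-0.19j, 0.56-0.11j]]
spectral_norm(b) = 4.23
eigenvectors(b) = [[-0.56+0.00j, 0.78+0.00j, (0.78-0j)], [-0.76+0.00j, (0.58+0.07j), (0.58-0.07j)], [(0.33+0j), -0.18-0.14j, -0.18+0.14j]]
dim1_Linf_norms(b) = [1.83, 2.75, 1.39]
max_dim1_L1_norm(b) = 5.36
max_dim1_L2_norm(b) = 3.46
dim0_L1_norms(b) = [3.96, 5.09, 2.61]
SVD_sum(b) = [[-1.02, 1.34, -0.55], [-1.97, 2.59, -1.07], [1.0, -1.32, 0.54]] + [[0.19, -0.39, -1.28],[-0.07, 0.15, 0.48],[0.05, -0.11, -0.35]] + [[-0.00, -0.0, 0.0], [0.02, 0.02, -0.0], [0.04, 0.03, -0.00]]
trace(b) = 2.10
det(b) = 0.40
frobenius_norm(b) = 4.49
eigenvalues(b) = [(1.5+0j), (0.3+0.42j), (0.3-0.42j)]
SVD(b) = [[-0.42, 0.91, -0.06], [-0.81, -0.34, 0.48], [0.41, 0.25, 0.88]] @ diag([4.23248664575516, 1.4860357780431939, 0.06288449633883965]) @ [[0.58, -0.76, 0.31], [0.14, -0.29, -0.95], [0.81, 0.59, -0.06]]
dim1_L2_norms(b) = [2.23, 3.46, 1.78]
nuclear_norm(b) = 5.78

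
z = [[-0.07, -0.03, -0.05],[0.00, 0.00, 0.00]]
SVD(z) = [[1.00,0.0], [0.0,1.00]] @ diag([0.09110433579144299, 0.0]) @ [[-0.77, -0.33, -0.55], [-0.33, 0.94, -0.10]]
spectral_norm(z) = 0.09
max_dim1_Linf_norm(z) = 0.07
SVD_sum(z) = [[-0.07,-0.03,-0.05], [0.0,0.0,0.00]] + [[0.00, 0.0, 0.0], [-0.0, 0.0, -0.0]]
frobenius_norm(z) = 0.09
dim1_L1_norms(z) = [0.15, 0.0]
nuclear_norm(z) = 0.09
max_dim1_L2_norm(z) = 0.09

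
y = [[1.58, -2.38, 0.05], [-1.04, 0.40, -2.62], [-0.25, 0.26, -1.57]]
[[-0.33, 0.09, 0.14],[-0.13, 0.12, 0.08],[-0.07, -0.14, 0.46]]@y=[[-0.65,0.86,-0.47], [-0.35,0.38,-0.45], [-0.08,0.23,-0.36]]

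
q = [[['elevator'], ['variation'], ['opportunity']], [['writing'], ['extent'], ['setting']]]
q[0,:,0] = ['elevator', 'variation', 'opportunity']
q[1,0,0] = 'writing'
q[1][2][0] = 'setting'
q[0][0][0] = 'elevator'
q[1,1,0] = 'extent'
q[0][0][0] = 'elevator'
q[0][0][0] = 'elevator'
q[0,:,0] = ['elevator', 'variation', 'opportunity']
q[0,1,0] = 'variation'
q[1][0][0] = 'writing'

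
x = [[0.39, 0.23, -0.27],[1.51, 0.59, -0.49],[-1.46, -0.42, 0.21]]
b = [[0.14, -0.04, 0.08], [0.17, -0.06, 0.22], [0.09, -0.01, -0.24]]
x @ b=[[0.07, -0.03, 0.15], [0.27, -0.09, 0.37], [-0.26, 0.08, -0.26]]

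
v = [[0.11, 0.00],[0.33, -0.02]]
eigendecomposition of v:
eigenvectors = [[0.00, 0.37], [1.00, 0.93]]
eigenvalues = [-0.02, 0.11]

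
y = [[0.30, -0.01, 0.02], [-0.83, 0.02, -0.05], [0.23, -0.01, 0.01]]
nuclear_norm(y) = 0.92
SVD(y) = [[-0.33, 0.06, 0.94], [0.91, 0.29, 0.3], [-0.25, 0.96, -0.15]] @ diag([0.9139793072039083, 0.005688064637718246, 0.003077649060652349]) @ [[-1.0, 0.03, -0.06], [0.02, -0.78, -0.62], [-0.06, -0.62, 0.78]]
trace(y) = 0.33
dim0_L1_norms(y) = [1.36, 0.04, 0.08]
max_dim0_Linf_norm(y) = 0.83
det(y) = 0.00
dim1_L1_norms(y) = [0.33, 0.9, 0.25]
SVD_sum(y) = [[0.3, -0.01, 0.02], [-0.83, 0.02, -0.05], [0.23, -0.01, 0.01]] + [[0.00, -0.00, -0.0], [0.0, -0.00, -0.00], [0.0, -0.00, -0.00]] + [[-0.00, -0.00, 0.00], [-0.00, -0.0, 0.0], [0.0, 0.00, -0.00]]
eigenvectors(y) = [[(-0.34+0j), 0.01-0.04j, 0.01+0.04j],  [0.91+0.00j, (0.79+0j), (0.79-0j)],  [(-0.26+0j), (0.24+0.56j), 0.24-0.56j]]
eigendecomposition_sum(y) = [[(0.3+0j), -0.01-0.00j, 0.02-0.00j], [-0.81+0.00j, (0.03+0j), (-0.05+0j)], [(0.23+0j), -0.01-0.00j, (0.02-0j)]] + [[(-0+0j),-0.00+0.00j,-0j], [(-0.01-0j),-0.00+0.00j,0.00+0.00j], [(-0-0.01j),(-0-0j),-0.00+0.00j]] + [[-0.00-0.00j, (-0-0j), 0.00+0.00j], [-0.01+0.00j, -0.00-0.00j, -0j], [-0.00+0.01j, -0.00+0.00j, (-0-0j)]]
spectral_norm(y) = 0.91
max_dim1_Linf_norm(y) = 0.83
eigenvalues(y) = [(0.34+0j), (-0.01+0j), (-0.01-0j)]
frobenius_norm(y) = 0.91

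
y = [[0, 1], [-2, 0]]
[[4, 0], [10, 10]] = y @ [[-5, -5], [4, 0]]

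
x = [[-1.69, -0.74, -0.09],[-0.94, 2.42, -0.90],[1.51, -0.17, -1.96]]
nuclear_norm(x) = 6.94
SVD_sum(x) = [[0.02, -0.06, 0.02], [-0.90, 2.44, -0.89], [0.0, -0.01, 0.0]] + [[-1.05,  -0.1,  0.81], [-0.02,  -0.00,  0.01], [1.88,  0.17,  -1.44]] + [[-0.66, -0.58, -0.92], [-0.02, -0.02, -0.03], [-0.37, -0.33, -0.52]]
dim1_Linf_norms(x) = [1.69, 2.42, 1.96]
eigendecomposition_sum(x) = [[-0.90+0.36j,-0.16+0.02j,(-0.08-0.39j)], [-0.12+0.55j,-0.04+0.08j,(-0.21-0.09j)], [0.72+2.35j,0.03+0.41j,(-1+0.13j)]] + [[-0.90-0.36j,(-0.16-0.02j),(-0.08+0.39j)], [-0.12-0.55j,(-0.04-0.08j),-0.21+0.09j], [(0.72-2.35j),0.03-0.41j,-1.00-0.13j]] + [[0.12+0.00j, (-0.42+0j), 0.08+0.00j], [(-0.7-0j), (2.5-0j), (-0.47-0j)], [(0.06+0j), -0.23+0.00j, 0.04+0.00j]]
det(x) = 10.96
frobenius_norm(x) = 4.14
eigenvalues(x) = [(-1.95+0.58j), (-1.95-0.58j), (2.66+0j)]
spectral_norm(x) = 2.75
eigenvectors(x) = [[0.03+0.36j, 0.03-0.36j, (-0.17+0j)], [(0.18+0.1j), 0.18-0.10j, 0.98+0.00j], [0.91+0.00j, (0.91-0j), (-0.09+0j)]]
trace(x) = -1.23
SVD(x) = [[-0.03,0.49,-0.87], [1.00,0.01,-0.03], [-0.01,-0.87,-0.49]] @ diag([2.748372580466636, 2.723030737234246, 1.4642239456506272]) @ [[-0.33, 0.89, -0.32],[-0.79, -0.07, 0.61],[0.52, 0.46, 0.72]]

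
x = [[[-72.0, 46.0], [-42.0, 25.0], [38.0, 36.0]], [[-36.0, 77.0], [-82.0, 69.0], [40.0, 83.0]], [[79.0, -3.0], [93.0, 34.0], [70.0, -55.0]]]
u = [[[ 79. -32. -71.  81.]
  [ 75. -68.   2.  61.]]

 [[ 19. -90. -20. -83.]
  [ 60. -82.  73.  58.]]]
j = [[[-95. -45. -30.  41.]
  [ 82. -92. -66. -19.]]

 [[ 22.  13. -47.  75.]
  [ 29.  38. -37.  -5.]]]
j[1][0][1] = 13.0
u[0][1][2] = 2.0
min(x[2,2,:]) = -55.0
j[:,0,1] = [-45.0, 13.0]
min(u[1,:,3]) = -83.0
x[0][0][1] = 46.0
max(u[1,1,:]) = 73.0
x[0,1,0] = -42.0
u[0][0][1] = -32.0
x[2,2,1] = -55.0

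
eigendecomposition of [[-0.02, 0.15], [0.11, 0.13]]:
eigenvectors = [[-0.9, -0.56], [0.44, -0.83]]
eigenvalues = [-0.09, 0.2]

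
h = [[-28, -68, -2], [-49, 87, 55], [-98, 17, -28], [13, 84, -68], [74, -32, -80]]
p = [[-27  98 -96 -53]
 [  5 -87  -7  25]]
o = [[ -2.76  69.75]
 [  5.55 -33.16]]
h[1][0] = -49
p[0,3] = -53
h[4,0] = 74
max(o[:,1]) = 69.75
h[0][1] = -68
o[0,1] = 69.75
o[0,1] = 69.75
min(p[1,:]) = -87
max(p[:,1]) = 98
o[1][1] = -33.16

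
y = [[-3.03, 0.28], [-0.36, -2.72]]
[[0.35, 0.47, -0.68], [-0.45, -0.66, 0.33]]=y @ [[-0.1, -0.13, 0.21], [0.18, 0.26, -0.15]]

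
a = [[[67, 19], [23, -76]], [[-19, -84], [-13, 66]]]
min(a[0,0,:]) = 19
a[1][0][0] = -19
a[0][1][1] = -76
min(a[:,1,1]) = -76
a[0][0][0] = 67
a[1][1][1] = 66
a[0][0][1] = 19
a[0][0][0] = 67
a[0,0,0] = 67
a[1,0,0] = -19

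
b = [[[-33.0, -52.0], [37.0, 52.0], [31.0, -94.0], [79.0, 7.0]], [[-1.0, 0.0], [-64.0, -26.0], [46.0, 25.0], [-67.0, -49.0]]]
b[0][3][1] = 7.0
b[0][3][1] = 7.0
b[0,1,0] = 37.0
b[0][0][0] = -33.0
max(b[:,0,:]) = 0.0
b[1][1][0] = -64.0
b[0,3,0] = 79.0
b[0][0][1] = -52.0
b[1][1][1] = -26.0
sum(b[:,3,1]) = -42.0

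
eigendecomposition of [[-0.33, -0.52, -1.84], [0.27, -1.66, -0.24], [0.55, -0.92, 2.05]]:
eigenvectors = [[0.65, -0.97, -0.56],  [0.11, -0.20, -0.82],  [-0.75, 0.16, -0.13]]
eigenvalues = [1.7, -0.13, -1.51]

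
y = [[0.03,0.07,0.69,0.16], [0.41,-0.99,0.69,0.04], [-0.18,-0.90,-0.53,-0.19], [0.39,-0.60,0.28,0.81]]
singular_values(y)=[1.63, 1.18, 0.68, 0.21]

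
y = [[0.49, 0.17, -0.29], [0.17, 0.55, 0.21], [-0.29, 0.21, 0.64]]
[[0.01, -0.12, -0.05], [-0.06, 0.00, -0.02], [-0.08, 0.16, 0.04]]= y@ [[-0.05,-0.09,-0.04], [-0.04,-0.05,-0.05], [-0.14,0.22,0.06]]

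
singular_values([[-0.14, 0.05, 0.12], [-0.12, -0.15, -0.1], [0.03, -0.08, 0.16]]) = [0.23, 0.2, 0.15]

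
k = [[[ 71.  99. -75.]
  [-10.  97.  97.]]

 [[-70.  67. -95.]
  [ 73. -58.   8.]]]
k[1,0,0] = -70.0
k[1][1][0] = 73.0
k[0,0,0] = 71.0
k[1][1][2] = 8.0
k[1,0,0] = -70.0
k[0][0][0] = 71.0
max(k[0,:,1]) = 99.0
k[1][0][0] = -70.0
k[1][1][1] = -58.0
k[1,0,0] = -70.0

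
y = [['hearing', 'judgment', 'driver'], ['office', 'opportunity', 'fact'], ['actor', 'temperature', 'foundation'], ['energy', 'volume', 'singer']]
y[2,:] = ['actor', 'temperature', 'foundation']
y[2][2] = 'foundation'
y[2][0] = 'actor'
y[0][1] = 'judgment'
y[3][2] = 'singer'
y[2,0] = 'actor'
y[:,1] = ['judgment', 'opportunity', 'temperature', 'volume']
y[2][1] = 'temperature'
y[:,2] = ['driver', 'fact', 'foundation', 'singer']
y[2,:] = ['actor', 'temperature', 'foundation']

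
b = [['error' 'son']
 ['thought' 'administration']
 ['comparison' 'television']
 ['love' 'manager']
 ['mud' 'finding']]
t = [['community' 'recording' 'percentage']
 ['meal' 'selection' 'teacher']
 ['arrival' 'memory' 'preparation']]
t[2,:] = ['arrival', 'memory', 'preparation']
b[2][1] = 'television'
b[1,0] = 'thought'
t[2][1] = 'memory'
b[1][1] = 'administration'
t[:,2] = ['percentage', 'teacher', 'preparation']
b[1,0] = 'thought'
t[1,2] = 'teacher'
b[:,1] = ['son', 'administration', 'television', 'manager', 'finding']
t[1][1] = 'selection'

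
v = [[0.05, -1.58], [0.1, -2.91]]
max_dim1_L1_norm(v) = 3.01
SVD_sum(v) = [[0.05, -1.58],[0.10, -2.91]] + [[-0.0, -0.0], [0.0, 0.0]]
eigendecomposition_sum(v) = [[-0.0, 0.00], [-0.0, 0.0]] + [[0.05, -1.58], [0.10, -2.91]]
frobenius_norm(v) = 3.31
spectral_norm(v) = 3.31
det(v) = 0.01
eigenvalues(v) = [-0.0, -2.86]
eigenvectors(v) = [[1.0, 0.48], [0.03, 0.88]]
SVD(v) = [[-0.48, -0.88], [-0.88, 0.48]] @ diag([3.3131534473479256, 0.0037728406482367455]) @ [[-0.03, 1.0], [1.0, 0.03]]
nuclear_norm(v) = 3.32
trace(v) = -2.86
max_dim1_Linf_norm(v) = 2.91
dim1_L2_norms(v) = [1.58, 2.91]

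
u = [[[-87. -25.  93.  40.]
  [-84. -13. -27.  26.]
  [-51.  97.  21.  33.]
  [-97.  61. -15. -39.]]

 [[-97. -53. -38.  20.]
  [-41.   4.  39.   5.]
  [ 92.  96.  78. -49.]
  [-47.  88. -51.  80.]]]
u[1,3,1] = 88.0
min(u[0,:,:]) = -97.0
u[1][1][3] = 5.0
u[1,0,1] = -53.0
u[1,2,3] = -49.0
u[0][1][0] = -84.0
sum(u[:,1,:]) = -91.0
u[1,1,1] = 4.0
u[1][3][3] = 80.0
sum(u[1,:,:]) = 126.0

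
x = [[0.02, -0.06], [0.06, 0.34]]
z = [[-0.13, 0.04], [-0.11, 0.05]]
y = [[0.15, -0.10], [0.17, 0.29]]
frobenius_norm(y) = 0.38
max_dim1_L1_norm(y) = 0.46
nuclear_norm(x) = 0.38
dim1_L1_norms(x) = [0.08, 0.4]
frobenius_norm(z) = 0.18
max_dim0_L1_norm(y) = 0.39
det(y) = 0.06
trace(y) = 0.44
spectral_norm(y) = 0.34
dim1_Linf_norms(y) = [0.15, 0.29]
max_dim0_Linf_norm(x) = 0.34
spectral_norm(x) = 0.35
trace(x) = 0.36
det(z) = -0.00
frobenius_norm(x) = 0.35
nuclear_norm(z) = 0.19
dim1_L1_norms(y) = [0.25, 0.46]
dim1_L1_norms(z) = [0.17, 0.16]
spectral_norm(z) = 0.18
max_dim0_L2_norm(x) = 0.35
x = z + y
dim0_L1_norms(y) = [0.32, 0.39]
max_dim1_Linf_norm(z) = 0.13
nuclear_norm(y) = 0.52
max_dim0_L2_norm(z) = 0.17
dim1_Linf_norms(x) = [0.06, 0.34]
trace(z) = -0.08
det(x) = 0.01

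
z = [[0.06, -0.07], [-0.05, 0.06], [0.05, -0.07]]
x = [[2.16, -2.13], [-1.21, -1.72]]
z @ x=[[0.21, -0.01], [-0.18, 0.0], [0.19, 0.01]]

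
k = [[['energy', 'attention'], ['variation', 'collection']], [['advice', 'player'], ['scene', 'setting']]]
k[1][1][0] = 'scene'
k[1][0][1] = 'player'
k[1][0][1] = 'player'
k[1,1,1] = 'setting'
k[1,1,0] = 'scene'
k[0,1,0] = 'variation'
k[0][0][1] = 'attention'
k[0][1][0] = 'variation'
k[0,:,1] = ['attention', 'collection']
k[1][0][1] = 'player'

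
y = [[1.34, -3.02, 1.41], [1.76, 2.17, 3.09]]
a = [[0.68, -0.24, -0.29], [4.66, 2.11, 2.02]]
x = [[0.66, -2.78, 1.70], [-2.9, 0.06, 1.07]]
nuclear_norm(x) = 6.42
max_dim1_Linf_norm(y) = 3.09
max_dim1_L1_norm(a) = 8.79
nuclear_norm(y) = 7.76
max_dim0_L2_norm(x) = 2.97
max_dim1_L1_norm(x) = 5.14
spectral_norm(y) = 4.17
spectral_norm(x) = 3.33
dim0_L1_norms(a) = [5.34, 2.35, 2.31]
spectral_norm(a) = 5.51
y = x + a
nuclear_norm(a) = 6.19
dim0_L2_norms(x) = [2.97, 2.78, 2.01]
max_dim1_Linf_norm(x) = 2.9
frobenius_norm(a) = 5.55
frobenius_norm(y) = 5.50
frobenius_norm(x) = 4.54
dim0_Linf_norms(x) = [2.9, 2.78, 1.7]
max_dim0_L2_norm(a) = 4.71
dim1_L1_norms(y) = [5.77, 7.02]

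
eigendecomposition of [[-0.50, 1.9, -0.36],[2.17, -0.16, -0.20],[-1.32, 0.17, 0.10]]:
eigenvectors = [[0.68, -0.61, 0.1], [-0.62, -0.69, 0.21], [0.4, 0.39, 0.97]]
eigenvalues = [-2.43, 1.87, -0.01]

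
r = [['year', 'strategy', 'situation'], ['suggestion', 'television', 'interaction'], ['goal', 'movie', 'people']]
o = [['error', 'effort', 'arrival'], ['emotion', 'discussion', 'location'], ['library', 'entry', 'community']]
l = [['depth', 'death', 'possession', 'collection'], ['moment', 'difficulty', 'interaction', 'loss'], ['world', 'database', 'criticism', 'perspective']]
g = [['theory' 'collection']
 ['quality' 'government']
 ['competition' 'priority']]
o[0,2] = 'arrival'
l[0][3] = 'collection'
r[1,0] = 'suggestion'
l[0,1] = 'death'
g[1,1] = 'government'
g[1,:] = ['quality', 'government']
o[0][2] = 'arrival'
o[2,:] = ['library', 'entry', 'community']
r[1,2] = 'interaction'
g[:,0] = ['theory', 'quality', 'competition']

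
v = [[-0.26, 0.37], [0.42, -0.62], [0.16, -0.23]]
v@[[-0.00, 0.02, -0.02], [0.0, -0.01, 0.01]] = [[0.00,-0.01,0.01], [0.00,0.01,-0.01], [0.00,0.01,-0.01]]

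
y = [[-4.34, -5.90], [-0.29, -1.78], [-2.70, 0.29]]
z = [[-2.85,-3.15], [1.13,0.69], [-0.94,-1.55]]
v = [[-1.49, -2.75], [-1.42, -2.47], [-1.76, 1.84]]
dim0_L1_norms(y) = [7.33, 7.97]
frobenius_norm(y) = 8.02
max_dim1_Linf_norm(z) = 3.15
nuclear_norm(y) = 10.10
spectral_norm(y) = 7.63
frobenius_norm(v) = 4.94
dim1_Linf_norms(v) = [2.75, 2.47, 1.84]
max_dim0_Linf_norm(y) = 5.9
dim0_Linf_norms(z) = [2.85, 3.15]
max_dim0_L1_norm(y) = 7.97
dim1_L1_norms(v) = [4.24, 3.89, 3.6]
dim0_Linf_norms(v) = [1.76, 2.75]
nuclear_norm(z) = 5.29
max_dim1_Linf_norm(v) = 2.75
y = z + v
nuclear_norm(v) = 6.71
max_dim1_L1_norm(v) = 4.24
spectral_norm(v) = 4.33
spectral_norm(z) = 4.78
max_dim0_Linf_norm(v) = 2.75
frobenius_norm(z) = 4.80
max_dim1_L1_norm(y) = 10.24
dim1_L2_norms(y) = [7.32, 1.8, 2.72]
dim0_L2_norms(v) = [2.71, 4.13]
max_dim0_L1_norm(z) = 5.39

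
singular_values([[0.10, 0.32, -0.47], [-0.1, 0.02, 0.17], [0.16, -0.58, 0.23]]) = [0.81, 0.36, 0.0]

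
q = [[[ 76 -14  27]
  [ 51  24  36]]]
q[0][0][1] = -14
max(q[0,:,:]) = 76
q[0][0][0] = 76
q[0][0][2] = 27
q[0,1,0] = 51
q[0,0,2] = 27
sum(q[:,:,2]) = 63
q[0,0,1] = -14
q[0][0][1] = -14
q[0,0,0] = 76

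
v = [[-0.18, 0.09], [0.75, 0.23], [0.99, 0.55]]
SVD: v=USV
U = [[-0.09, 0.76], [0.56, -0.5], [0.82, 0.43]]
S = [1.38, 0.21]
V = [[0.91, 0.42], [-0.42, 0.91]]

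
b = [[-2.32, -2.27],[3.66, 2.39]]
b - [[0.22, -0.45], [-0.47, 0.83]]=[[-2.54, -1.82],  [4.13, 1.56]]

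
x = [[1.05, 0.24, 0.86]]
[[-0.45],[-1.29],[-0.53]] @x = [[-0.47,-0.11,-0.39], [-1.35,-0.31,-1.11], [-0.56,-0.13,-0.46]]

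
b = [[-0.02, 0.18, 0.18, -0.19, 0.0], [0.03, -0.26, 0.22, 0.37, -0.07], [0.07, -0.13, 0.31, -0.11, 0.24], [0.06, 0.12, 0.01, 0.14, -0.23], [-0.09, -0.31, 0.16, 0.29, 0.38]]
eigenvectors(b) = [[(0.65+0j),  (-0.91+0j),  -0.42+0.13j,  -0.42-0.13j,  0.45+0.00j], [-0.71+0.00j,  0.30+0.00j,  -0.26+0.38j,  (-0.26-0.38j),  0.25+0.00j], [(-0.15+0j),  (0.27+0j),  -0.62+0.00j,  (-0.62-0j),  (0.8+0j)], [(-0+0j),  0j,  -0.10+0.45j,  -0.10-0.45j,  (-0.01+0j)], [-0.22+0.00j,  -0.07+0.00j,  (0.03+0.04j),  0.03-0.04j,  (0.3+0j)]]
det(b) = 0.00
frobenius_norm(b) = 1.00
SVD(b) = [[0.17,0.4,-0.53,-0.61,0.39],[-0.52,-0.52,-0.49,0.21,0.42],[-0.34,0.59,-0.44,0.42,-0.40],[0.14,-0.45,-0.42,-0.34,-0.7],[-0.76,0.10,0.33,-0.53,-0.16]] @ diag([0.7670179049116608, 0.514668048766988, 0.3457256165029485, 0.14047651721382853, 0.06356476483428064]) @ [[0.04, 0.6, -0.40, -0.5, -0.48],  [-0.03, 0.09, 0.3, -0.72, 0.62],  [-0.26, -0.18, -0.84, 0.02, 0.43],  [0.54, -0.68, -0.16, -0.4, -0.25],  [-0.80, -0.37, 0.13, -0.27, -0.37]]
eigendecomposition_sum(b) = [[0.07-0.00j, 0.33-0.00j, (-0.14+0j), -0.30+0.00j, (-0.02+0j)], [-0.07+0.00j, -0.37+0.00j, 0.15-0.00j, 0.33-0.00j, 0.02-0.00j], [(-0.02+0j), -0.08+0.00j, (0.03-0j), 0.07-0.00j, -0j], [(-0+0j), -0.00+0.00j, 0.00-0.00j, -0j, 0.00-0.00j], [-0.02+0.00j, -0.11+0.00j, (0.05-0j), 0.10-0.00j, 0.01-0.00j]] + [[(-0.14+0j), -0.15+0.00j, (0.13-0j), (0.17-0j), -0.01-0.00j], [(0.05-0j), (0.05-0j), (-0.04+0j), -0.06+0.00j, 0.00+0.00j], [(0.04-0j), (0.05-0j), -0.04+0.00j, (-0.05+0j), 0j], [-0j, 0.00-0.00j, -0.00+0.00j, -0.00+0.00j, 0.00+0.00j], [-0.01+0.00j, -0.01+0.00j, (0.01-0j), 0.01-0.00j, (-0-0j)]] + [[(0.06-0.01j), (0.13-0.01j), 0.01+0.00j, -0.13+0.16j, -0.25+0.03j], [(0.05-0.05j), (0.1-0.1j), 0.01-0.01j, (-0.01+0.21j), -0.19+0.18j], [0.09+0.02j, (0.18+0.04j), (0.02+0.01j), (-0.24+0.16j), (-0.34-0.07j)], [0.03-0.06j, 0.06-0.13j, (0.01-0.01j), 0.07+0.20j, (-0.11+0.24j)], [(-0-0.01j), -0.01-0.01j, -0.00-0.00j, 0.02+0.01j, (0.02+0.03j)]] + [[0.06+0.01j, (0.13+0.01j), 0.01-0.00j, -0.13-0.16j, (-0.25-0.03j)],[(0.05+0.05j), 0.10+0.10j, 0.01+0.01j, (-0.01-0.21j), -0.19-0.18j],[0.09-0.02j, (0.18-0.04j), 0.02-0.01j, -0.24-0.16j, -0.34+0.07j],[0.03+0.06j, 0.06+0.13j, 0.01+0.01j, 0.07-0.20j, -0.11-0.24j],[(-0+0.01j), (-0.01+0.01j), -0.00+0.00j, 0.02-0.01j, 0.02-0.03j]] + [[-0.08+0.00j, -0.26+0.00j, (0.16+0j), 0.20-0.00j, (0.52-0j)], [-0.04+0.00j, (-0.14+0j), 0.09+0.00j, (0.11-0j), (0.28-0j)], [-0.13+0.00j, -0.46+0.00j, 0.28+0.00j, (0.35-0j), 0.92-0.00j], [0.00-0.00j, 0.01-0.00j, -0.01-0.00j, -0.01+0.00j, (-0.02+0j)], [(-0.05+0j), (-0.17+0j), 0.11+0.00j, (0.13-0j), 0.34-0.00j]]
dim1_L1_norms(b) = [0.57, 0.95, 0.86, 0.56, 1.23]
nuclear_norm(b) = 1.83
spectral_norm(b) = 0.77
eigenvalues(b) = [(-0.26+0j), (-0.13+0j), (0.27+0.13j), (0.27-0.13j), (0.4+0j)]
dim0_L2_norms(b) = [0.13, 0.48, 0.45, 0.54, 0.51]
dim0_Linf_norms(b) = [0.09, 0.31, 0.31, 0.37, 0.38]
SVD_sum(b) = [[0.01, 0.08, -0.05, -0.07, -0.06], [-0.02, -0.24, 0.16, 0.2, 0.19], [-0.01, -0.15, 0.1, 0.13, 0.12], [0.00, 0.07, -0.04, -0.06, -0.05], [-0.03, -0.35, 0.23, 0.29, 0.28]] + [[-0.01, 0.02, 0.06, -0.15, 0.13], [0.01, -0.02, -0.08, 0.19, -0.17], [-0.01, 0.03, 0.09, -0.22, 0.19], [0.01, -0.02, -0.07, 0.17, -0.14], [-0.0, 0.0, 0.01, -0.04, 0.03]] + [[0.05, 0.03, 0.15, -0.00, -0.08], [0.04, 0.03, 0.14, -0.00, -0.07], [0.04, 0.03, 0.13, -0.00, -0.07], [0.04, 0.03, 0.12, -0.00, -0.06], [-0.03, -0.02, -0.10, 0.00, 0.05]] + [[-0.05, 0.06, 0.01, 0.03, 0.02],  [0.02, -0.02, -0.0, -0.01, -0.01],  [0.03, -0.04, -0.01, -0.02, -0.02],  [-0.03, 0.03, 0.01, 0.02, 0.01],  [-0.04, 0.05, 0.01, 0.03, 0.02]] + [[-0.02,-0.01,0.0,-0.01,-0.01], [-0.02,-0.01,0.0,-0.01,-0.01], [0.02,0.01,-0.0,0.01,0.01], [0.04,0.02,-0.01,0.01,0.02], [0.01,0.00,-0.0,0.00,0.00]]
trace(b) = 0.55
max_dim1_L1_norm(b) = 1.23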